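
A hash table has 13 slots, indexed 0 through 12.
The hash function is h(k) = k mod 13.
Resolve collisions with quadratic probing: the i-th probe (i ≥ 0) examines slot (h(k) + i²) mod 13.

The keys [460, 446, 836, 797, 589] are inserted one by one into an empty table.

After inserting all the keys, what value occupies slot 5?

Insert 460: h=5, slot 5 empty => index 5.
Insert 446: h=4, slot 4 empty => index 4.
Insert 836: h=4, slots 4,5 occupied => index 8.
Insert 797: h=4, slots 4,5,8 occupied => index 0.
Insert 589: h=4, slots 4,5,8,0 occupied => index 7.
Table: [797, ., ., ., 446, 460, ., 589, 836, ., ., ., .]

460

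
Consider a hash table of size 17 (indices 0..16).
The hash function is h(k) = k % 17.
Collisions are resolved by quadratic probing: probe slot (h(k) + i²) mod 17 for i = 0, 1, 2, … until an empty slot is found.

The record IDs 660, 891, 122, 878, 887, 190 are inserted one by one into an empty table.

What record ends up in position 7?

891

660 hashes to 14; slot 14 is free → place at 14.
891 hashes to 7; slot 7 is free → place at 7.
122 hashes to 3; slot 3 is free → place at 3.
878 hashes to 11; slot 11 is free → place at 11.
887 hashes to 3; 3 taken → place at 4.
190 hashes to 3; 3,4,7 taken → place at 12.
Table: [., ., ., 122, 887, ., ., 891, ., ., ., 878, 190, ., 660, ., .]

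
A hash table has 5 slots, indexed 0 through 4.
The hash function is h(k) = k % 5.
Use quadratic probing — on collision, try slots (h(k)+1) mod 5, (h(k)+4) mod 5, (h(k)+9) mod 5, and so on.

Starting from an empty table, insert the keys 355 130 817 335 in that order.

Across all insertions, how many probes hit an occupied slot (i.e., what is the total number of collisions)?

3

Insert 355: h=0, slot 0 empty → index 0.
Insert 130: h=0, slot 0 occupied → index 1.
Insert 817: h=2, slot 2 empty → index 2.
Insert 335: h=0, slots 0,1 occupied → index 4.
Table: [355, 130, 817, ., 335]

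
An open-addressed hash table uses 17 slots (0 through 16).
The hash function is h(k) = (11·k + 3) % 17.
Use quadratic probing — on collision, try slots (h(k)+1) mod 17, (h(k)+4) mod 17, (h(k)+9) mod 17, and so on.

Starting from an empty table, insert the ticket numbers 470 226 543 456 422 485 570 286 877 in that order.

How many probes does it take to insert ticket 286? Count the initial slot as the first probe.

470: h=5 → slot 5
226: h=7 → slot 7
543: h=9 → slot 9
456: h=4 → slot 4
422: h=4, probe 4,5,8 → slot 8
485: h=0 → slot 0
570: h=0, probe 0,1 → slot 1
286: h=4, probe 4,5,8,13 → slot 13
877: h=11 → slot 11
Table: [485, 570, _, _, 456, 470, _, 226, 422, 543, _, 877, _, 286, _, _, _]

4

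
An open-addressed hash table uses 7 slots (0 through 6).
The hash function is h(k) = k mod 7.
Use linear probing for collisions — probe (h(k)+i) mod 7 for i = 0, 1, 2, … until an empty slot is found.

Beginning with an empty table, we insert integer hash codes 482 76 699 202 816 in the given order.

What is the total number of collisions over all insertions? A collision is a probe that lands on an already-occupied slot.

6

482 hashes to 6; slot 6 is free → place at 6.
76 hashes to 6; 6 taken → place at 0.
699 hashes to 6; 6,0 taken → place at 1.
202 hashes to 6; 6,0,1 taken → place at 2.
816 hashes to 4; slot 4 is free → place at 4.
Table: [76, 699, 202, _, 816, _, 482]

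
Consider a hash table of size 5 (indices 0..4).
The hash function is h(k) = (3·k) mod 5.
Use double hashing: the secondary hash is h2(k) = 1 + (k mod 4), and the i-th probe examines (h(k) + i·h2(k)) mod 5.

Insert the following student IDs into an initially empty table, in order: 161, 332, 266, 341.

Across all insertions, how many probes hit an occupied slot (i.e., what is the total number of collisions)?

161 hashes to 3; slot 3 is free -> place at 3.
332 hashes to 1; slot 1 is free -> place at 1.
266 hashes to 3, h2=3; 3,1 taken -> place at 4.
341 hashes to 3, h2=2; 3 taken -> place at 0.
Table: [341, 332, -, 161, 266]

3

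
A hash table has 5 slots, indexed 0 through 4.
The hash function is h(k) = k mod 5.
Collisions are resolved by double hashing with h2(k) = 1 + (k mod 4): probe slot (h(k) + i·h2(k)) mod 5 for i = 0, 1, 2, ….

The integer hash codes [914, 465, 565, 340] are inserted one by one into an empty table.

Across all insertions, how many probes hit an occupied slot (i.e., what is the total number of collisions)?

2

914: h=4 -> slot 4
465: h=0 -> slot 0
565: h=0, h2=2, probe 0,2 -> slot 2
340: h=0, h2=1, probe 0,1 -> slot 1
Table: [465, 340, 565, _, 914]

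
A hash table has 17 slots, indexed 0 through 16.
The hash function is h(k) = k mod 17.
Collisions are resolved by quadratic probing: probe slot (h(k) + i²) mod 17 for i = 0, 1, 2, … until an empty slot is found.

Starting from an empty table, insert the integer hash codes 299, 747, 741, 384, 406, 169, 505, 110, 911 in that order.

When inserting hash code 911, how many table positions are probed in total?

4

Insert 299: h=10, slot 10 empty → index 10.
Insert 747: h=16, slot 16 empty → index 16.
Insert 741: h=10, slot 10 occupied → index 11.
Insert 384: h=10, slots 10,11 occupied → index 14.
Insert 406: h=15, slot 15 empty → index 15.
Insert 169: h=16, slot 16 occupied → index 0.
Insert 505: h=12, slot 12 empty → index 12.
Insert 110: h=8, slot 8 empty → index 8.
Insert 911: h=10, slots 10,11,14 occupied → index 2.
Table: [169, ∅, 911, ∅, ∅, ∅, ∅, ∅, 110, ∅, 299, 741, 505, ∅, 384, 406, 747]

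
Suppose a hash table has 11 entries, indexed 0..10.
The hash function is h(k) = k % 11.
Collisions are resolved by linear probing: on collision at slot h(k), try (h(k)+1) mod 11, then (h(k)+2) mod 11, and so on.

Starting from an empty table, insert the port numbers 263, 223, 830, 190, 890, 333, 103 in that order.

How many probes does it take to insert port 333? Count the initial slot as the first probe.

4

263: h=10 => slot 10
223: h=3 => slot 3
830: h=5 => slot 5
190: h=3, probe 3,4 => slot 4
890: h=10, probe 10,0 => slot 0
333: h=3, probe 3,4,5,6 => slot 6
103: h=4, probe 4,5,6,7 => slot 7
Table: [890, ., ., 223, 190, 830, 333, 103, ., ., 263]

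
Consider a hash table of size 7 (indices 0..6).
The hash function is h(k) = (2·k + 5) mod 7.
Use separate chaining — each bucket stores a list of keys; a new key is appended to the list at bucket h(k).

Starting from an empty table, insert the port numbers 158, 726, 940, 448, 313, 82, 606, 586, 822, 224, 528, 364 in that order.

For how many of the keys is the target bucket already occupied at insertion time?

158 → bucket 6
726 → bucket 1
940 → bucket 2
448 → bucket 5
313 → bucket 1 (collision)
82 → bucket 1 (collision)
606 → bucket 6 (collision)
586 → bucket 1 (collision)
822 → bucket 4
224 → bucket 5 (collision)
528 → bucket 4 (collision)
364 → bucket 5 (collision)
Final buckets:
0: ∅
1: 726 -> 313 -> 82 -> 586
2: 940
3: ∅
4: 822 -> 528
5: 448 -> 224 -> 364
6: 158 -> 606

7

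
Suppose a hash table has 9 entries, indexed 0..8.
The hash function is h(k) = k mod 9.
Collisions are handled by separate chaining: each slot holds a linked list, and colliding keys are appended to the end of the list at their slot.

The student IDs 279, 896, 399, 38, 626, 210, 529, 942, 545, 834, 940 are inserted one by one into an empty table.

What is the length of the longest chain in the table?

3

279 → bucket 0
896 → bucket 5
399 → bucket 3
38 → bucket 2
626 → bucket 5 (collision)
210 → bucket 3 (collision)
529 → bucket 7
942 → bucket 6
545 → bucket 5 (collision)
834 → bucket 6 (collision)
940 → bucket 4
Final buckets:
0: 279
1: —
2: 38
3: 399 -> 210
4: 940
5: 896 -> 626 -> 545
6: 942 -> 834
7: 529
8: —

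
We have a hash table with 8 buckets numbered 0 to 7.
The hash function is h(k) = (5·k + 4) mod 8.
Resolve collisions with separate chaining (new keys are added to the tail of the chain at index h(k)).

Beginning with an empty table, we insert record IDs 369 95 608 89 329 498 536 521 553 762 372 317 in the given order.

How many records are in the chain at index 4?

Insert 369: h=1, bucket 1 empty → new chain.
Insert 95: h=7, bucket 7 empty → new chain.
Insert 608: h=4, bucket 4 empty → new chain.
Insert 89: h=1, bucket 1 nonempty → append to chain.
Insert 329: h=1, bucket 1 nonempty → append to chain.
Insert 498: h=6, bucket 6 empty → new chain.
Insert 536: h=4, bucket 4 nonempty → append to chain.
Insert 521: h=1, bucket 1 nonempty → append to chain.
Insert 553: h=1, bucket 1 nonempty → append to chain.
Insert 762: h=6, bucket 6 nonempty → append to chain.
Insert 372: h=0, bucket 0 empty → new chain.
Insert 317: h=5, bucket 5 empty → new chain.
Final buckets:
0: 372
1: 369 -> 89 -> 329 -> 521 -> 553
2: _
3: _
4: 608 -> 536
5: 317
6: 498 -> 762
7: 95

2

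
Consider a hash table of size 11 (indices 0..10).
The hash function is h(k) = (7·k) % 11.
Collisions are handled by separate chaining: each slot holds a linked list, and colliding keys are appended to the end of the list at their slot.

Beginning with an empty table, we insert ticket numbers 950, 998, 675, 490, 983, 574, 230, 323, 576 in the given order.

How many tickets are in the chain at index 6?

5

950 -> bucket 6
998 -> bucket 1
675 -> bucket 6 (collision)
490 -> bucket 9
983 -> bucket 6 (collision)
574 -> bucket 3
230 -> bucket 4
323 -> bucket 6 (collision)
576 -> bucket 6 (collision)
Final buckets:
0: _
1: 998
2: _
3: 574
4: 230
5: _
6: 950 -> 675 -> 983 -> 323 -> 576
7: _
8: _
9: 490
10: _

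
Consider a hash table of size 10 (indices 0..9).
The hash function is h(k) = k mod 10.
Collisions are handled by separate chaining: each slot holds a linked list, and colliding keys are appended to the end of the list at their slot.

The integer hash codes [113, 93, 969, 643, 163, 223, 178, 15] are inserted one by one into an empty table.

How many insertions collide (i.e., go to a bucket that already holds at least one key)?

4

Insert 113: h=3, bucket 3 empty → new chain.
Insert 93: h=3, bucket 3 nonempty → append to chain.
Insert 969: h=9, bucket 9 empty → new chain.
Insert 643: h=3, bucket 3 nonempty → append to chain.
Insert 163: h=3, bucket 3 nonempty → append to chain.
Insert 223: h=3, bucket 3 nonempty → append to chain.
Insert 178: h=8, bucket 8 empty → new chain.
Insert 15: h=5, bucket 5 empty → new chain.
Final buckets:
0: ∅
1: ∅
2: ∅
3: 113 -> 93 -> 643 -> 163 -> 223
4: ∅
5: 15
6: ∅
7: ∅
8: 178
9: 969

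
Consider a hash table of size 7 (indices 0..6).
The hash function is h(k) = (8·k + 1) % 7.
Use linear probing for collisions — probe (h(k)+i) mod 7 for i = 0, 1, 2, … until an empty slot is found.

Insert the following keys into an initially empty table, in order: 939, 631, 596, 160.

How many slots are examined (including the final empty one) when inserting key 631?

939 hashes to 2; slot 2 is free → place at 2.
631 hashes to 2; 2 taken → place at 3.
596 hashes to 2; 2,3 taken → place at 4.
160 hashes to 0; slot 0 is free → place at 0.
Table: [160, -, 939, 631, 596, -, -]

2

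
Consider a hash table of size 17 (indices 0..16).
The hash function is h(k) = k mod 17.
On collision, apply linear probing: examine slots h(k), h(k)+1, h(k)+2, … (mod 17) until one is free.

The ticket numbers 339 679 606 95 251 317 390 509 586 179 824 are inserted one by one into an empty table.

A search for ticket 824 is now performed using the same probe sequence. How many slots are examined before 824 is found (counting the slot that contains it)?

7

Insert 339: h=16, slot 16 empty -> index 16.
Insert 679: h=16, slot 16 occupied -> index 0.
Insert 606: h=11, slot 11 empty -> index 11.
Insert 95: h=10, slot 10 empty -> index 10.
Insert 251: h=13, slot 13 empty -> index 13.
Insert 317: h=11, slot 11 occupied -> index 12.
Insert 390: h=16, slots 16,0 occupied -> index 1.
Insert 509: h=16, slots 16,0,1 occupied -> index 2.
Insert 586: h=8, slot 8 empty -> index 8.
Insert 179: h=9, slot 9 empty -> index 9.
Insert 824: h=8, slots 8,9,10,11,12,13 occupied -> index 14.
Table: [679, 390, 509, _, _, _, _, _, 586, 179, 95, 606, 317, 251, 824, _, 339]
Lookup 824: h=8, probe 8,9,10,11,12,13,14 → found at 14.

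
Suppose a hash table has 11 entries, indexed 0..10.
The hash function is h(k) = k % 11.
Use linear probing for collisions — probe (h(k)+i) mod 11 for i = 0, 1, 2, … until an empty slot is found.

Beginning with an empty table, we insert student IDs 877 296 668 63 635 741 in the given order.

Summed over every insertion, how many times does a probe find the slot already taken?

8

Insert 877: h=8, slot 8 empty => index 8.
Insert 296: h=10, slot 10 empty => index 10.
Insert 668: h=8, slot 8 occupied => index 9.
Insert 63: h=8, slots 8,9,10 occupied => index 0.
Insert 635: h=8, slots 8,9,10,0 occupied => index 1.
Insert 741: h=4, slot 4 empty => index 4.
Table: [63, 635, ., ., 741, ., ., ., 877, 668, 296]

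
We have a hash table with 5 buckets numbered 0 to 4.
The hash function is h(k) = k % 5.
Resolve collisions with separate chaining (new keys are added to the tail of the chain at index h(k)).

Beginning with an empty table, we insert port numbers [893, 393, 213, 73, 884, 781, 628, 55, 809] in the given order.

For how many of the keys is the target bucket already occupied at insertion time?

893 → bucket 3
393 → bucket 3 (collision)
213 → bucket 3 (collision)
73 → bucket 3 (collision)
884 → bucket 4
781 → bucket 1
628 → bucket 3 (collision)
55 → bucket 0
809 → bucket 4 (collision)
Final buckets:
0: 55
1: 781
2: —
3: 893 -> 393 -> 213 -> 73 -> 628
4: 884 -> 809

5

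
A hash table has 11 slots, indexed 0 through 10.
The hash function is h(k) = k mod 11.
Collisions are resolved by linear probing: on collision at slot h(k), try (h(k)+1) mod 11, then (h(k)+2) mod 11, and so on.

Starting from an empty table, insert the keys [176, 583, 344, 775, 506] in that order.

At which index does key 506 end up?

2

176 hashes to 0; slot 0 is free => place at 0.
583 hashes to 0; 0 taken => place at 1.
344 hashes to 3; slot 3 is free => place at 3.
775 hashes to 5; slot 5 is free => place at 5.
506 hashes to 0; 0,1 taken => place at 2.
Table: [176, 583, 506, 344, ., 775, ., ., ., ., .]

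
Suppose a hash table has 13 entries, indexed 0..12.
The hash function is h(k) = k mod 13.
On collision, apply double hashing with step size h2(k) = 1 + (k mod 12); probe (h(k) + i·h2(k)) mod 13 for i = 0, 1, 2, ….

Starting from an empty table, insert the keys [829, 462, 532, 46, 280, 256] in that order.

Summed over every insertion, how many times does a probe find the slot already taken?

3

829: h=10 -> slot 10
462: h=7 -> slot 7
532: h=12 -> slot 12
46: h=7, h2=11, probe 7,5 -> slot 5
280: h=7, h2=5, probe 7,12,4 -> slot 4
256: h=9 -> slot 9
Table: [∅, ∅, ∅, ∅, 280, 46, ∅, 462, ∅, 256, 829, ∅, 532]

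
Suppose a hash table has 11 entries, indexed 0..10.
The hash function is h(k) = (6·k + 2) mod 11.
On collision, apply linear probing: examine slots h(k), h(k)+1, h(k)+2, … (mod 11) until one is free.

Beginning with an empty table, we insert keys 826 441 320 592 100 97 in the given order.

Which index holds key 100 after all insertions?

Insert 826: h=8, slot 8 empty => index 8.
Insert 441: h=8, slot 8 occupied => index 9.
Insert 320: h=8, slots 8,9 occupied => index 10.
Insert 592: h=1, slot 1 empty => index 1.
Insert 100: h=8, slots 8,9,10 occupied => index 0.
Insert 97: h=1, slot 1 occupied => index 2.
Table: [100, 592, 97, _, _, _, _, _, 826, 441, 320]

0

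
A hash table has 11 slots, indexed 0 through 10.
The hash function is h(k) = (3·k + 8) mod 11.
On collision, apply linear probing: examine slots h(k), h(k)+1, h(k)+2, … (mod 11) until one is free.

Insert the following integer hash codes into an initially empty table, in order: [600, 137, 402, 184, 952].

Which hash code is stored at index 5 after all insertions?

402

600 hashes to 4; slot 4 is free -> place at 4.
137 hashes to 1; slot 1 is free -> place at 1.
402 hashes to 4; 4 taken -> place at 5.
184 hashes to 10; slot 10 is free -> place at 10.
952 hashes to 4; 4,5 taken -> place at 6.
Table: [., 137, ., ., 600, 402, 952, ., ., ., 184]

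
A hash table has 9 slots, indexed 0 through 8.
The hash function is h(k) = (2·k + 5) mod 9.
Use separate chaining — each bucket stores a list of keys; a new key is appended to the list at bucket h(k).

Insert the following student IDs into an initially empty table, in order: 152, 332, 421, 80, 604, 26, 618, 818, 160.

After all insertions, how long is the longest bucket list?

5

152 -> bucket 3
332 -> bucket 3 (collision)
421 -> bucket 1
80 -> bucket 3 (collision)
604 -> bucket 7
26 -> bucket 3 (collision)
618 -> bucket 8
818 -> bucket 3 (collision)
160 -> bucket 1 (collision)
Final buckets:
0: .
1: 421 -> 160
2: .
3: 152 -> 332 -> 80 -> 26 -> 818
4: .
5: .
6: .
7: 604
8: 618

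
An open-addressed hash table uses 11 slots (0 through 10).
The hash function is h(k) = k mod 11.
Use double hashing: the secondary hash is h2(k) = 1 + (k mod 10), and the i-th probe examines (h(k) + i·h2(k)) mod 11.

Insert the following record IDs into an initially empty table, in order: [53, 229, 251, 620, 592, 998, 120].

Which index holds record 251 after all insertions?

0

53 hashes to 9; slot 9 is free => place at 9.
229 hashes to 9, h2=10; 9 taken => place at 8.
251 hashes to 9, h2=2; 9 taken => place at 0.
620 hashes to 4; slot 4 is free => place at 4.
592 hashes to 9, h2=3; 9 taken => place at 1.
998 hashes to 8, h2=9; 8 taken => place at 6.
120 hashes to 10; slot 10 is free => place at 10.
Table: [251, 592, ., ., 620, ., 998, ., 229, 53, 120]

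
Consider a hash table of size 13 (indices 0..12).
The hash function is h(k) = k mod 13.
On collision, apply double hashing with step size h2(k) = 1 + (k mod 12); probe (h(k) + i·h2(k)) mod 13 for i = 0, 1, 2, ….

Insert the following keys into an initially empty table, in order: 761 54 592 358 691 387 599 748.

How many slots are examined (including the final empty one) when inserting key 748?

761: h=7 => slot 7
54: h=2 => slot 2
592: h=7, h2=5, probe 7,12 => slot 12
358: h=7, h2=11, probe 7,5 => slot 5
691: h=2, h2=8, probe 2,10 => slot 10
387: h=10, h2=4, probe 10,1 => slot 1
599: h=1, h2=12, probe 1,0 => slot 0
748: h=7, h2=5, probe 7,12,4 => slot 4
Table: [599, 387, 54, —, 748, 358, —, 761, —, —, 691, —, 592]

3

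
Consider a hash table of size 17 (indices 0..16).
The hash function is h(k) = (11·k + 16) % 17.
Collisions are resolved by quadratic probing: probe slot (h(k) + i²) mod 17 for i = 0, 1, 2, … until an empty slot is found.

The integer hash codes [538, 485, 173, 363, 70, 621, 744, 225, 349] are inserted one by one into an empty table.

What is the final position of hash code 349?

538 hashes to 1; slot 1 is free -> place at 1.
485 hashes to 13; slot 13 is free -> place at 13.
173 hashes to 15; slot 15 is free -> place at 15.
363 hashes to 14; slot 14 is free -> place at 14.
70 hashes to 4; slot 4 is free -> place at 4.
621 hashes to 13; 13,14 taken -> place at 0.
744 hashes to 6; slot 6 is free -> place at 6.
225 hashes to 9; slot 9 is free -> place at 9.
349 hashes to 13; 13,14,0 taken -> place at 5.
Table: [621, 538, ∅, ∅, 70, 349, 744, ∅, ∅, 225, ∅, ∅, ∅, 485, 363, 173, ∅]

5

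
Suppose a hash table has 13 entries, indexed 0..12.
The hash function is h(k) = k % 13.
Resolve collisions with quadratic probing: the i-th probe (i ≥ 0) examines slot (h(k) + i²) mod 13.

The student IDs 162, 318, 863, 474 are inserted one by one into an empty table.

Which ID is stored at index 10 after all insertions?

162: h=6 => slot 6
318: h=6, probe 6,7 => slot 7
863: h=5 => slot 5
474: h=6, probe 6,7,10 => slot 10
Table: [_, _, _, _, _, 863, 162, 318, _, _, 474, _, _]

474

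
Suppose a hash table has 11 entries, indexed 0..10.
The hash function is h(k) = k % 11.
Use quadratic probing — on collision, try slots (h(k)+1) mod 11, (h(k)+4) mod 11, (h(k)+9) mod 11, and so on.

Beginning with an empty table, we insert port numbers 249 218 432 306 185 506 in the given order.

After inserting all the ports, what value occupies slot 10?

249 hashes to 7; slot 7 is free → place at 7.
218 hashes to 9; slot 9 is free → place at 9.
432 hashes to 3; slot 3 is free → place at 3.
306 hashes to 9; 9 taken → place at 10.
185 hashes to 9; 9,10 taken → place at 2.
506 hashes to 0; slot 0 is free → place at 0.
Table: [506, ∅, 185, 432, ∅, ∅, ∅, 249, ∅, 218, 306]

306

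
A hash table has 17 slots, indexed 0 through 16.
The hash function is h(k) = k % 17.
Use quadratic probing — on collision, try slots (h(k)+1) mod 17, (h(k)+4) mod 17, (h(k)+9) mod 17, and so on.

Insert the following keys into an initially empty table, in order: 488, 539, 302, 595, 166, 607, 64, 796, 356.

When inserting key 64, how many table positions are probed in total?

Insert 488: h=12, slot 12 empty -> index 12.
Insert 539: h=12, slot 12 occupied -> index 13.
Insert 302: h=13, slot 13 occupied -> index 14.
Insert 595: h=0, slot 0 empty -> index 0.
Insert 166: h=13, slots 13,14,0 occupied -> index 5.
Insert 607: h=12, slots 12,13 occupied -> index 16.
Insert 64: h=13, slots 13,14,0,5,12 occupied -> index 4.
Insert 796: h=14, slot 14 occupied -> index 15.
Insert 356: h=16, slots 16,0 occupied -> index 3.
Table: [595, ., ., 356, 64, 166, ., ., ., ., ., ., 488, 539, 302, 796, 607]

6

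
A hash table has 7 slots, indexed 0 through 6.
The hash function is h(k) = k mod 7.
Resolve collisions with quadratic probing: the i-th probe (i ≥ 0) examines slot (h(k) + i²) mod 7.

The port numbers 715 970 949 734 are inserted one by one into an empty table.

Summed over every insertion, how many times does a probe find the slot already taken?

715 hashes to 1; slot 1 is free -> place at 1.
970 hashes to 4; slot 4 is free -> place at 4.
949 hashes to 4; 4 taken -> place at 5.
734 hashes to 6; slot 6 is free -> place at 6.
Table: [-, 715, -, -, 970, 949, 734]

1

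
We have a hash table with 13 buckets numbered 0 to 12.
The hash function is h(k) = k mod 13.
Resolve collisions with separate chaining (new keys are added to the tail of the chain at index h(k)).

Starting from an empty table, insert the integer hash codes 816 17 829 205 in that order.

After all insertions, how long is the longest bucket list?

Insert 816: h=10, bucket 10 empty → new chain.
Insert 17: h=4, bucket 4 empty → new chain.
Insert 829: h=10, bucket 10 nonempty → append to chain.
Insert 205: h=10, bucket 10 nonempty → append to chain.
Final buckets:
0: —
1: —
2: —
3: —
4: 17
5: —
6: —
7: —
8: —
9: —
10: 816 -> 829 -> 205
11: —
12: —

3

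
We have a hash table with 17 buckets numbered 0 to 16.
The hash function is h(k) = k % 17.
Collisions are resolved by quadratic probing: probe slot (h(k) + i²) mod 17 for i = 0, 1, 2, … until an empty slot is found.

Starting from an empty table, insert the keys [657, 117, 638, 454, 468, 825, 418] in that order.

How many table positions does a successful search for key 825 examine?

657: h=11 -> slot 11
117: h=15 -> slot 15
638: h=9 -> slot 9
454: h=12 -> slot 12
468: h=9, probe 9,10 -> slot 10
825: h=9, probe 9,10,13 -> slot 13
418: h=10, probe 10,11,14 -> slot 14
Table: [—, —, —, —, —, —, —, —, —, 638, 468, 657, 454, 825, 418, 117, —]
Lookup 825: h=9, probe 9,10,13 → found at 13.

3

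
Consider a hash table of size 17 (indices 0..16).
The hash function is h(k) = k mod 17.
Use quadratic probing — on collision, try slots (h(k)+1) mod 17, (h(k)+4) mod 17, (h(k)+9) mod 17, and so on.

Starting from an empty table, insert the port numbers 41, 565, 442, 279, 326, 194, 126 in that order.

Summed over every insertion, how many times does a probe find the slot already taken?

6

41: h=7 → slot 7
565: h=4 → slot 4
442: h=0 → slot 0
279: h=7, probe 7,8 → slot 8
326: h=3 → slot 3
194: h=7, probe 7,8,11 → slot 11
126: h=7, probe 7,8,11,16 → slot 16
Table: [442, _, _, 326, 565, _, _, 41, 279, _, _, 194, _, _, _, _, 126]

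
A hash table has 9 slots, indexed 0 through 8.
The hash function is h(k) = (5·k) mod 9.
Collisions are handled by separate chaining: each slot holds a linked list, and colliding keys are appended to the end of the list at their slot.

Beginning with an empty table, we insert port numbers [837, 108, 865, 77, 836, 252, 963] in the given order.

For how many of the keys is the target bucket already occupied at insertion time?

837 -> bucket 0
108 -> bucket 0 (collision)
865 -> bucket 5
77 -> bucket 7
836 -> bucket 4
252 -> bucket 0 (collision)
963 -> bucket 0 (collision)
Final buckets:
0: 837 -> 108 -> 252 -> 963
1: —
2: —
3: —
4: 836
5: 865
6: —
7: 77
8: —

3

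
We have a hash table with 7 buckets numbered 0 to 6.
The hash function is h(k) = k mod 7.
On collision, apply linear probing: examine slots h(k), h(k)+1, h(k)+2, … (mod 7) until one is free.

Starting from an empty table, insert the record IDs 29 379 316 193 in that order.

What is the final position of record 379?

29: h=1 => slot 1
379: h=1, probe 1,2 => slot 2
316: h=1, probe 1,2,3 => slot 3
193: h=4 => slot 4
Table: [-, 29, 379, 316, 193, -, -]

2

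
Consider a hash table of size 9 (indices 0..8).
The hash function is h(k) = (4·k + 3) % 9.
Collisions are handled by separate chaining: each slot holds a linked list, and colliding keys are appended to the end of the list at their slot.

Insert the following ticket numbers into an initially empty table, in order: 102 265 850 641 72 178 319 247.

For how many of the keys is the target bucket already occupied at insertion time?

3

Insert 102: h=6, bucket 6 empty → new chain.
Insert 265: h=1, bucket 1 empty → new chain.
Insert 850: h=1, bucket 1 nonempty → append to chain.
Insert 641: h=2, bucket 2 empty → new chain.
Insert 72: h=3, bucket 3 empty → new chain.
Insert 178: h=4, bucket 4 empty → new chain.
Insert 319: h=1, bucket 1 nonempty → append to chain.
Insert 247: h=1, bucket 1 nonempty → append to chain.
Final buckets:
0: -
1: 265 -> 850 -> 319 -> 247
2: 641
3: 72
4: 178
5: -
6: 102
7: -
8: -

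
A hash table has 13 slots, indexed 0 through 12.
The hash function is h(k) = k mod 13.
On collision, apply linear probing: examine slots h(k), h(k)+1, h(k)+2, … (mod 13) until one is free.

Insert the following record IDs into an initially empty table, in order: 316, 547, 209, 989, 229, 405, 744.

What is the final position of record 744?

316 hashes to 4; slot 4 is free => place at 4.
547 hashes to 1; slot 1 is free => place at 1.
209 hashes to 1; 1 taken => place at 2.
989 hashes to 1; 1,2 taken => place at 3.
229 hashes to 8; slot 8 is free => place at 8.
405 hashes to 2; 2,3,4 taken => place at 5.
744 hashes to 3; 3,4,5 taken => place at 6.
Table: [-, 547, 209, 989, 316, 405, 744, -, 229, -, -, -, -]

6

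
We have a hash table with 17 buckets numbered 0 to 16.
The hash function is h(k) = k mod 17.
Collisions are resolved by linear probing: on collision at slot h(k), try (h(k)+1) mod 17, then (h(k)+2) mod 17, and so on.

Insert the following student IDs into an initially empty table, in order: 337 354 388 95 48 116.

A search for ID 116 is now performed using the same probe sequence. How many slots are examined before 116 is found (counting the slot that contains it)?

5

Insert 337: h=14, slot 14 empty → index 14.
Insert 354: h=14, slot 14 occupied → index 15.
Insert 388: h=14, slots 14,15 occupied → index 16.
Insert 95: h=10, slot 10 empty → index 10.
Insert 48: h=14, slots 14,15,16 occupied → index 0.
Insert 116: h=14, slots 14,15,16,0 occupied → index 1.
Table: [48, 116, —, —, —, —, —, —, —, —, 95, —, —, —, 337, 354, 388]
Lookup 116: h=14, probe 14,15,16,0,1 → found at 1.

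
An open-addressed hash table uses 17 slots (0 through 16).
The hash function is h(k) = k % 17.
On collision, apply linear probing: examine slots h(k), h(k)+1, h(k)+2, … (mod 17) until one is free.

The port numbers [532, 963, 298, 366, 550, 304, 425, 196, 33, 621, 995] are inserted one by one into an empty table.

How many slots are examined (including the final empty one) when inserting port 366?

532 hashes to 5; slot 5 is free => place at 5.
963 hashes to 11; slot 11 is free => place at 11.
298 hashes to 9; slot 9 is free => place at 9.
366 hashes to 9; 9 taken => place at 10.
550 hashes to 6; slot 6 is free => place at 6.
304 hashes to 15; slot 15 is free => place at 15.
425 hashes to 0; slot 0 is free => place at 0.
196 hashes to 9; 9,10,11 taken => place at 12.
33 hashes to 16; slot 16 is free => place at 16.
621 hashes to 9; 9,10,11,12 taken => place at 13.
995 hashes to 9; 9,10,11,12,13 taken => place at 14.
Table: [425, ., ., ., ., 532, 550, ., ., 298, 366, 963, 196, 621, 995, 304, 33]

2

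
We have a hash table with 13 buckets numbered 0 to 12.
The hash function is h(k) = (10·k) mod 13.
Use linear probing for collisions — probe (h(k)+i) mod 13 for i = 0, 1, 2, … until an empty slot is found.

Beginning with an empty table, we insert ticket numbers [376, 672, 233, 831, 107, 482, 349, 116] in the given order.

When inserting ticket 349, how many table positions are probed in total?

376: h=3 => slot 3
672: h=12 => slot 12
233: h=3, probe 3,4 => slot 4
831: h=3, probe 3,4,5 => slot 5
107: h=4, probe 4,5,6 => slot 6
482: h=10 => slot 10
349: h=6, probe 6,7 => slot 7
116: h=3, probe 3,4,5,6,7,8 => slot 8
Table: [∅, ∅, ∅, 376, 233, 831, 107, 349, 116, ∅, 482, ∅, 672]

2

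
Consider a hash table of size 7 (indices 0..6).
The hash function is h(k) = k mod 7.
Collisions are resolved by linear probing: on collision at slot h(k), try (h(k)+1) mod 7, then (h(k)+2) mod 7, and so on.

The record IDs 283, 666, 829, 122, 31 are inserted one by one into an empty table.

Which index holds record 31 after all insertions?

6

283 hashes to 3; slot 3 is free -> place at 3.
666 hashes to 1; slot 1 is free -> place at 1.
829 hashes to 3; 3 taken -> place at 4.
122 hashes to 3; 3,4 taken -> place at 5.
31 hashes to 3; 3,4,5 taken -> place at 6.
Table: [-, 666, -, 283, 829, 122, 31]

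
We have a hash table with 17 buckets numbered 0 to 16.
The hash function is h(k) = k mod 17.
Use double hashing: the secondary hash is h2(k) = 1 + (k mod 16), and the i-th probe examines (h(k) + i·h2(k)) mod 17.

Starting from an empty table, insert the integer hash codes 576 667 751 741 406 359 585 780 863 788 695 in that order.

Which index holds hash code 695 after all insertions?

14

576: h=15 -> slot 15
667: h=4 -> slot 4
751: h=3 -> slot 3
741: h=10 -> slot 10
406: h=15, h2=7, probe 15,5 -> slot 5
359: h=2 -> slot 2
585: h=7 -> slot 7
780: h=15, h2=13, probe 15,11 -> slot 11
863: h=13 -> slot 13
788: h=6 -> slot 6
695: h=15, h2=8, probe 15,6,14 -> slot 14
Table: [-, -, 359, 751, 667, 406, 788, 585, -, -, 741, 780, -, 863, 695, 576, -]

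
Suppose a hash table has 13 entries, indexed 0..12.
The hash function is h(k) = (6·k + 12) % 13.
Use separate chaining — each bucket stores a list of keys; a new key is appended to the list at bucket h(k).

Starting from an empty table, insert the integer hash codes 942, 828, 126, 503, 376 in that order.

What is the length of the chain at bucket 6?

942 → bucket 9
828 → bucket 1
126 → bucket 1 (collision)
503 → bucket 1 (collision)
376 → bucket 6
Final buckets:
0: —
1: 828 -> 126 -> 503
2: —
3: —
4: —
5: —
6: 376
7: —
8: —
9: 942
10: —
11: —
12: —

1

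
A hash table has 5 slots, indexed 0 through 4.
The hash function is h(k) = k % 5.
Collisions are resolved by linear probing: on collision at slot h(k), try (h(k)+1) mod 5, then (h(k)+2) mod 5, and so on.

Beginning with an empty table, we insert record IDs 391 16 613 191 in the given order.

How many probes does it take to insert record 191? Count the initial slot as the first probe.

Insert 391: h=1, slot 1 empty -> index 1.
Insert 16: h=1, slot 1 occupied -> index 2.
Insert 613: h=3, slot 3 empty -> index 3.
Insert 191: h=1, slots 1,2,3 occupied -> index 4.
Table: [—, 391, 16, 613, 191]

4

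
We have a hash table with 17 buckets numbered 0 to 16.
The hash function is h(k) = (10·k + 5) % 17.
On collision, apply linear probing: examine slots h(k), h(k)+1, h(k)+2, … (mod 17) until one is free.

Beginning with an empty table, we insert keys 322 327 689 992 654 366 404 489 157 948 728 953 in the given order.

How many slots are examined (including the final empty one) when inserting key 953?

322 hashes to 12; slot 12 is free -> place at 12.
327 hashes to 11; slot 11 is free -> place at 11.
689 hashes to 10; slot 10 is free -> place at 10.
992 hashes to 14; slot 14 is free -> place at 14.
654 hashes to 0; slot 0 is free -> place at 0.
366 hashes to 10; 10,11,12 taken -> place at 13.
404 hashes to 16; slot 16 is free -> place at 16.
489 hashes to 16; 16,0 taken -> place at 1.
157 hashes to 11; 11,12,13,14 taken -> place at 15.
948 hashes to 16; 16,0,1 taken -> place at 2.
728 hashes to 9; slot 9 is free -> place at 9.
953 hashes to 15; 15,16,0,1,2 taken -> place at 3.
Table: [654, 489, 948, 953, —, —, —, —, —, 728, 689, 327, 322, 366, 992, 157, 404]

6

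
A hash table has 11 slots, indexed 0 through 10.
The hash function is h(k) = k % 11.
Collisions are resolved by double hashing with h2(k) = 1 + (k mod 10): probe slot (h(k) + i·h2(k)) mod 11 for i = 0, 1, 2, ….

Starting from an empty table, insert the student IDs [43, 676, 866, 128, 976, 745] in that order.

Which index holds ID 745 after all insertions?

43 hashes to 10; slot 10 is free → place at 10.
676 hashes to 5; slot 5 is free → place at 5.
866 hashes to 8; slot 8 is free → place at 8.
128 hashes to 7; slot 7 is free → place at 7.
976 hashes to 8, h2=7; 8 taken → place at 4.
745 hashes to 8, h2=6; 8 taken → place at 3.
Table: [—, —, —, 745, 976, 676, —, 128, 866, —, 43]

3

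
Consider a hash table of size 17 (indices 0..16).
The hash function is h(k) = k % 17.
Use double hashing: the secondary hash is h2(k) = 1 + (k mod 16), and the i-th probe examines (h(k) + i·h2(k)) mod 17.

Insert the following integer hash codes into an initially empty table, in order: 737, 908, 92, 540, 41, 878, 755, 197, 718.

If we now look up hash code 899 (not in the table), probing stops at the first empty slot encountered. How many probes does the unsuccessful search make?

2

737 hashes to 6; slot 6 is free => place at 6.
908 hashes to 7; slot 7 is free => place at 7.
92 hashes to 7, h2=13; 7 taken => place at 3.
540 hashes to 13; slot 13 is free => place at 13.
41 hashes to 7, h2=10; 7 taken => place at 0.
878 hashes to 11; slot 11 is free => place at 11.
755 hashes to 7, h2=4; 7,11 taken => place at 15.
197 hashes to 10; slot 10 is free => place at 10.
718 hashes to 4; slot 4 is free => place at 4.
Table: [41, _, _, 92, 718, _, 737, 908, _, _, 197, 878, _, 540, _, 755, _]
Lookup 899: h=15, h2=4, probe 15,2 → slot 2 empty, not found.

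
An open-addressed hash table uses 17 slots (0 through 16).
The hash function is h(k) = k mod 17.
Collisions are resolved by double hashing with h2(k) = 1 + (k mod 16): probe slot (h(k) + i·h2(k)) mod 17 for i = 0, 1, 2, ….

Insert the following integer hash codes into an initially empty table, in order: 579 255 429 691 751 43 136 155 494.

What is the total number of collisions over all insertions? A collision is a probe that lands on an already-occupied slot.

4

579: h=1 => slot 1
255: h=0 => slot 0
429: h=4 => slot 4
691: h=11 => slot 11
751: h=3 => slot 3
43: h=9 => slot 9
136: h=0, h2=9, probe 0,9,1,10 => slot 10
155: h=2 => slot 2
494: h=1, h2=15, probe 1,16 => slot 16
Table: [255, 579, 155, 751, 429, ∅, ∅, ∅, ∅, 43, 136, 691, ∅, ∅, ∅, ∅, 494]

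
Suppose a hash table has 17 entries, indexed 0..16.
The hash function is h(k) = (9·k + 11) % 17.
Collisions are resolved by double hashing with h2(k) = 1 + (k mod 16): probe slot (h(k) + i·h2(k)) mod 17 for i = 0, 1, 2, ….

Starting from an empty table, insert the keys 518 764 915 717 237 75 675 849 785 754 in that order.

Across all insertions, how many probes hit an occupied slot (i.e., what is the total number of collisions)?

7

Insert 518: h=15, slot 15 empty => index 15.
Insert 764: h=2, slot 2 empty => index 2.
Insert 915: h=1, slot 1 empty => index 1.
Insert 717: h=4, slot 4 empty => index 4.
Insert 237: h=2, h2=14, slot 2 occupied => index 16.
Insert 75: h=6, slot 6 empty => index 6.
Insert 675: h=0, slot 0 empty => index 0.
Insert 849: h=2, h2=2, slots 2,4,6 occupied => index 8.
Insert 785: h=4, h2=2, slots 4,6,8 occupied => index 10.
Insert 754: h=14, slot 14 empty => index 14.
Table: [675, 915, 764, —, 717, —, 75, —, 849, —, 785, —, —, —, 754, 518, 237]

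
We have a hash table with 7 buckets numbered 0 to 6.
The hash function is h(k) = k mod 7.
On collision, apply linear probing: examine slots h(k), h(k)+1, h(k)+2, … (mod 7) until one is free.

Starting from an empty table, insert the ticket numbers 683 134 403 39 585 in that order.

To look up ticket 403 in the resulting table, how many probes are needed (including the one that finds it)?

2

683: h=4 => slot 4
134: h=1 => slot 1
403: h=4, probe 4,5 => slot 5
39: h=4, probe 4,5,6 => slot 6
585: h=4, probe 4,5,6,0 => slot 0
Table: [585, 134, _, _, 683, 403, 39]
Lookup 403: h=4, probe 4,5 → found at 5.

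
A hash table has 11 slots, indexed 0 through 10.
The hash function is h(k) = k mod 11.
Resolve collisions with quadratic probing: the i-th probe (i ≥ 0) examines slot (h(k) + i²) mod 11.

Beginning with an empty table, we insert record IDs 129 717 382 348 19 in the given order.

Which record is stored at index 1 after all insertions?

19

129 hashes to 8; slot 8 is free -> place at 8.
717 hashes to 2; slot 2 is free -> place at 2.
382 hashes to 8; 8 taken -> place at 9.
348 hashes to 7; slot 7 is free -> place at 7.
19 hashes to 8; 8,9 taken -> place at 1.
Table: [-, 19, 717, -, -, -, -, 348, 129, 382, -]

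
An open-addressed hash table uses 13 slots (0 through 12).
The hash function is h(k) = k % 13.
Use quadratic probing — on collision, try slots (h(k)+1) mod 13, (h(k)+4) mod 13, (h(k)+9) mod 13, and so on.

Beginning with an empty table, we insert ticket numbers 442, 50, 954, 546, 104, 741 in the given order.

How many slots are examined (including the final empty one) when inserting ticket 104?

442 hashes to 0; slot 0 is free => place at 0.
50 hashes to 11; slot 11 is free => place at 11.
954 hashes to 5; slot 5 is free => place at 5.
546 hashes to 0; 0 taken => place at 1.
104 hashes to 0; 0,1 taken => place at 4.
741 hashes to 0; 0,1,4 taken => place at 9.
Table: [442, 546, _, _, 104, 954, _, _, _, 741, _, 50, _]

3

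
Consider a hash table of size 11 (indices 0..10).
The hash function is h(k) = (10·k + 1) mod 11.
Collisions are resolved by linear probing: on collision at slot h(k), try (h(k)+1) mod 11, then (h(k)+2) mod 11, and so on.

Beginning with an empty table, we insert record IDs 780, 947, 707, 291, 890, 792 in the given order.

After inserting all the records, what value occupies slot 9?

780: h=2 -> slot 2
947: h=0 -> slot 0
707: h=9 -> slot 9
291: h=7 -> slot 7
890: h=2, probe 2,3 -> slot 3
792: h=1 -> slot 1
Table: [947, 792, 780, 890, _, _, _, 291, _, 707, _]

707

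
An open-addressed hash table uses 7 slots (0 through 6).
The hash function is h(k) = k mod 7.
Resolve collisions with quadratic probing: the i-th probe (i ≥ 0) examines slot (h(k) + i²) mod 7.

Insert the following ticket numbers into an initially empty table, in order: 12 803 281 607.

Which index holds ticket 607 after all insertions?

2

Insert 12: h=5, slot 5 empty -> index 5.
Insert 803: h=5, slot 5 occupied -> index 6.
Insert 281: h=1, slot 1 empty -> index 1.
Insert 607: h=5, slots 5,6 occupied -> index 2.
Table: [-, 281, 607, -, -, 12, 803]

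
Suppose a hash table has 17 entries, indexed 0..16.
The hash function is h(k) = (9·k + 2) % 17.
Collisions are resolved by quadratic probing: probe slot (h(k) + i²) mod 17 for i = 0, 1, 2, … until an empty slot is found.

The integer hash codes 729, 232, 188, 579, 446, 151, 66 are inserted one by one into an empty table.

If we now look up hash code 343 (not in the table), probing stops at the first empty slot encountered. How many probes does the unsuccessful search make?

Insert 729: h=1, slot 1 empty -> index 1.
Insert 232: h=16, slot 16 empty -> index 16.
Insert 188: h=11, slot 11 empty -> index 11.
Insert 579: h=11, slot 11 occupied -> index 12.
Insert 446: h=4, slot 4 empty -> index 4.
Insert 151: h=1, slot 1 occupied -> index 2.
Insert 66: h=1, slots 1,2 occupied -> index 5.
Table: [_, 729, 151, _, 446, 66, _, _, _, _, _, 188, 579, _, _, _, 232]
Lookup 343: h=12, probe 12,13 → slot 13 empty, not found.

2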